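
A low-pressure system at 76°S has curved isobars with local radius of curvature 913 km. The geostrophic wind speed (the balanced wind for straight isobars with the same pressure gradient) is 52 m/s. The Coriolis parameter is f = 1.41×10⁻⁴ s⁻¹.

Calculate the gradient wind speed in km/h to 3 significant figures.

Around a low, centrifugal force acts outward with Coriolis, so pressure-gradient force balances both:
(1/ρ)|∂P/∂n| = fV + V²/R  →  V² + fR·V − fR·V_g = 0
With fR = 1.41×10⁻⁴ × 913×10³ m = 129 m/s:
V = [−fR + √((fR)² + 4 fR V_g)]/2 = [−129 + √(129² + 4×129×52)]/2 = 39.7 m/s
Subgeostrophic (V < V_g = 52 m/s), as expected around a low.
Converting: 39.7 m/s × 3.6 = 143 km/h

143 km/h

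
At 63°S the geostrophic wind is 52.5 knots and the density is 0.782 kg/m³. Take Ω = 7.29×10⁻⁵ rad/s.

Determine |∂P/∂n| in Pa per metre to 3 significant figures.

Coriolis parameter at 63°S:
f = 2Ω sin φ = 2 × 7.29×10⁻⁵ × sin 63° = 1.30×10⁻⁴ s⁻¹
Wind speed in SI: 52.5 knots = 27.0 m/s
Geostrophic balance rearranged: |∂P/∂n| = f ρ V_g
|∂P/∂n| = 1.30×10⁻⁴ × 0.782 × 27.0 = 2.74×10⁻³ Pa/m

2.74×10⁻³ Pa/m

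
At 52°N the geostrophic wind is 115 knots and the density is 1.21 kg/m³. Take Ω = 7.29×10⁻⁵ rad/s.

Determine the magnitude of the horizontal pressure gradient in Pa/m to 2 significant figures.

Coriolis parameter at 52°N:
f = 2Ω sin φ = 2 × 7.29×10⁻⁵ × sin 52° = 1.15×10⁻⁴ s⁻¹
Wind speed in SI: 115 knots = 59.2 m/s
Geostrophic balance rearranged: |∂P/∂n| = f ρ V_g
|∂P/∂n| = 1.15×10⁻⁴ × 1.21 × 59.2 = 8.22×10⁻³ Pa/m

8.2×10⁻³ Pa/m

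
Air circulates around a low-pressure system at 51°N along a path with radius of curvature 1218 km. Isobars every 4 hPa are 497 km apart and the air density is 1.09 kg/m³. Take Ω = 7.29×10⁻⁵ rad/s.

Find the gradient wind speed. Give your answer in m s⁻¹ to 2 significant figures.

6.2 m s⁻¹

Coriolis parameter at 51°N:
f = 2Ω sin φ = 2 × 7.29×10⁻⁵ × sin 51° = 1.13×10⁻⁴ s⁻¹
Pressure gradient: |∂P/∂n| = 400 Pa / 497000 m = 8.05×10⁻⁴ Pa/m
Geostrophic speed: V_g = |∂P/∂n|/(fρ) = 8.05×10⁻⁴/(1.13×10⁻⁴ × 1.09) = 6.52 m/s
Around a low, centrifugal force acts outward with Coriolis, so pressure-gradient force balances both:
(1/ρ)|∂P/∂n| = fV + V²/R  →  V² + fR·V − fR·V_g = 0
With fR = 1.13×10⁻⁴ × 1218×10³ m = 138 m/s:
V = [−fR + √((fR)² + 4 fR V_g)]/2 = [−138 + √(138² + 4×138×6.52)]/2 = 6.23 m/s
Subgeostrophic (V < V_g = 6.52 m/s), as expected around a low.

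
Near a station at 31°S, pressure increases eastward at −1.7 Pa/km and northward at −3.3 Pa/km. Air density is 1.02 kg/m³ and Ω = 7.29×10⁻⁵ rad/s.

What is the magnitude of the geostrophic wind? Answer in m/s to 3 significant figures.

48.5 m/s

Coriolis parameter at 31°S:
f = 2Ω sin φ = 2 × 7.29×10⁻⁵ × sin 31° = 7.51×10⁻⁵ s⁻¹
In the Southern Hemisphere f is negative: f = −7.51×10⁻⁵ s⁻¹.
Component geostrophic relations (x east, y north):
u_g = −(1/(fρ)) ∂P/∂y,  v_g = (1/(fρ)) ∂P/∂x
u_g = −(−3.3×10⁻³)/(−7.51×10⁻⁵ × 1.02) = −43.1 m/s;  v_g = (−1.7×10⁻³)/(−7.51×10⁻⁵ × 1.02) = 22.2 m/s
|V_g| = √(u_g² + v_g²) = 48.5 m/s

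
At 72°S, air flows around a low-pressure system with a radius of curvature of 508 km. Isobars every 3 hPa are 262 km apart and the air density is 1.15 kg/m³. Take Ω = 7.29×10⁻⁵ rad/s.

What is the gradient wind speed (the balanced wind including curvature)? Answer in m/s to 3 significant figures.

Coriolis parameter at 72°S:
f = 2Ω sin φ = 2 × 7.29×10⁻⁵ × sin 72° = 1.39×10⁻⁴ s⁻¹
Pressure gradient: |∂P/∂n| = 300 Pa / 262000 m = 1.15×10⁻³ Pa/m
Geostrophic speed: V_g = |∂P/∂n|/(fρ) = 1.15×10⁻³/(1.39×10⁻⁴ × 1.15) = 7.18 m/s
Around a low, centrifugal force acts outward with Coriolis, so pressure-gradient force balances both:
(1/ρ)|∂P/∂n| = fV + V²/R  →  V² + fR·V − fR·V_g = 0
With fR = 1.39×10⁻⁴ × 508×10³ m = 70.4 m/s:
V = [−fR + √((fR)² + 4 fR V_g)]/2 = [−70.4 + √(70.4² + 4×70.4×7.18)]/2 = 6.57 m/s
Subgeostrophic (V < V_g = 7.18 m/s), as expected around a low.

6.57 m/s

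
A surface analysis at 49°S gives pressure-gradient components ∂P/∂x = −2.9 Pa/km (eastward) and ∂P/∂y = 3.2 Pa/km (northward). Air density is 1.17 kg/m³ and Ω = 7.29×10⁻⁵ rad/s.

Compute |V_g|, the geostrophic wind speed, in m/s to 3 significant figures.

Coriolis parameter at 49°S:
f = 2Ω sin φ = 2 × 7.29×10⁻⁵ × sin 49° = 1.10×10⁻⁴ s⁻¹
In the Southern Hemisphere f is negative: f = −1.10×10⁻⁴ s⁻¹.
Component geostrophic relations (x east, y north):
u_g = −(1/(fρ)) ∂P/∂y,  v_g = (1/(fρ)) ∂P/∂x
u_g = −(3.2×10⁻³)/(−1.10×10⁻⁴ × 1.17) = 24.9 m/s;  v_g = (−2.9×10⁻³)/(−1.10×10⁻⁴ × 1.17) = 22.5 m/s
|V_g| = √(u_g² + v_g²) = 33.5 m/s

33.5 m/s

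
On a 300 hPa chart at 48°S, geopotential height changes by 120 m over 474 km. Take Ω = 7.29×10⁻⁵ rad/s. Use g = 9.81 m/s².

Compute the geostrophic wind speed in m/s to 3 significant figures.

22.9 m/s

Coriolis parameter at 48°S:
f = 2Ω sin φ = 2 × 7.29×10⁻⁵ × sin 48° = 1.08×10⁻⁴ s⁻¹
Height gradient: |∂Z/∂n| = 120 m / 474000 m = 2.53×10⁻⁴
On a pressure surface, geostrophic balance gives V_g = (g/f)|∂Z/∂n|:
V_g = 9.81 × 2.53×10⁻⁴ / 1.08×10⁻⁴ = 22.9 m/s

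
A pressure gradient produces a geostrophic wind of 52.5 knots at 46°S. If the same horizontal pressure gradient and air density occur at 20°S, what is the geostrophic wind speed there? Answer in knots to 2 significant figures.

110 knots

With the same pressure gradient and density, V_g ∝ 1/f ∝ 1/sin φ.
V₂ = V₁ · sin φ₁ / sin φ₂ = 52.5 × sin 46° / sin 20°
V₂ = 52.5 × 0.7193/0.3420 = 110 knots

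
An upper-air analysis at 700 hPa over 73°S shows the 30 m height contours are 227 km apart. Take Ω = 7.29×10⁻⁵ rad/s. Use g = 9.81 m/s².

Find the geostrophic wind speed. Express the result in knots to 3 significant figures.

Coriolis parameter at 73°S:
f = 2Ω sin φ = 2 × 7.29×10⁻⁵ × sin 73° = 1.39×10⁻⁴ s⁻¹
Height gradient: |∂Z/∂n| = 30 m / 227000 m = 1.32×10⁻⁴
On a pressure surface, geostrophic balance gives V_g = (g/f)|∂Z/∂n|:
V_g = 9.81 × 1.32×10⁻⁴ / 1.39×10⁻⁴ = 9.30 m/s
Converting: 9.30 m/s × 1.944 = 18.1 knots

18.1 knots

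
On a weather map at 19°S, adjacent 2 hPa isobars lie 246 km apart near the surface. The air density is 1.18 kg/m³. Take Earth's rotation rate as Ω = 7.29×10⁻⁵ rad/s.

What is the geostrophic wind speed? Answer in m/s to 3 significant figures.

14.5 m/s

Coriolis parameter at 19°S:
f = 2Ω sin φ = 2 × 7.29×10⁻⁵ × sin 19° = 4.75×10⁻⁵ s⁻¹
Pressure gradient: |∂P/∂n| = 200 Pa / 246000 m = 8.13×10⁻⁴ Pa/m
Geostrophic balance (pressure-gradient force = Coriolis force):
V_g = (1/(fρ)) |∂P/∂n| = 8.13×10⁻⁴ / (4.75×10⁻⁵ × 1.18) = 14.5 m/s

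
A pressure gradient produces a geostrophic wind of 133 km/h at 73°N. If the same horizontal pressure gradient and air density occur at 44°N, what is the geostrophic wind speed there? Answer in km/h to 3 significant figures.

With the same pressure gradient and density, V_g ∝ 1/f ∝ 1/sin φ.
V₂ = V₁ · sin φ₁ / sin φ₂ = 133 × sin 73° / sin 44°
V₂ = 133 × 0.9563/0.6947 = 183 km/h

183 km/h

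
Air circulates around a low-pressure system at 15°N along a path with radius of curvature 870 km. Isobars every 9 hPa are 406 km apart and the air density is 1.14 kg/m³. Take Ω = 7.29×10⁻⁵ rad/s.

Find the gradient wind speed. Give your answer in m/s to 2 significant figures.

Coriolis parameter at 15°N:
f = 2Ω sin φ = 2 × 7.29×10⁻⁵ × sin 15° = 3.77×10⁻⁵ s⁻¹
Pressure gradient: |∂P/∂n| = 900 Pa / 406000 m = 2.22×10⁻³ Pa/m
Geostrophic speed: V_g = |∂P/∂n|/(fρ) = 2.22×10⁻³/(3.77×10⁻⁵ × 1.14) = 51.5 m/s
Around a low, centrifugal force acts outward with Coriolis, so pressure-gradient force balances both:
(1/ρ)|∂P/∂n| = fV + V²/R  →  V² + fR·V − fR·V_g = 0
With fR = 3.77×10⁻⁵ × 870×10³ m = 32.8 m/s:
V = [−fR + √((fR)² + 4 fR V_g)]/2 = [−32.8 + √(32.8² + 4×32.8×51.5)]/2 = 27.9 m/s
Subgeostrophic (V < V_g = 51.5 m/s), as expected around a low.

28 m/s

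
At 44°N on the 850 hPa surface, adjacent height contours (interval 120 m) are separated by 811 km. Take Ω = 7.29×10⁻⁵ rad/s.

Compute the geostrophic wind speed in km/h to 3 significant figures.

Coriolis parameter at 44°N:
f = 2Ω sin φ = 2 × 7.29×10⁻⁵ × sin 44° = 1.01×10⁻⁴ s⁻¹
Height gradient: |∂Z/∂n| = 120 m / 811000 m = 1.48×10⁻⁴
On a pressure surface, geostrophic balance gives V_g = (g/f)|∂Z/∂n|:
V_g = 9.81 × 1.48×10⁻⁴ / 1.01×10⁻⁴ = 14.3 m/s
Converting: 14.3 m/s × 3.6 = 51.6 km/h

51.6 km/h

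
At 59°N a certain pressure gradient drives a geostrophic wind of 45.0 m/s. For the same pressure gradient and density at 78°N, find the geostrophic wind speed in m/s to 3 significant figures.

With the same pressure gradient and density, V_g ∝ 1/f ∝ 1/sin φ.
V₂ = V₁ · sin φ₁ / sin φ₂ = 45.0 × sin 59° / sin 78°
V₂ = 45.0 × 0.8572/0.9781 = 39.4 m/s

39.4 m/s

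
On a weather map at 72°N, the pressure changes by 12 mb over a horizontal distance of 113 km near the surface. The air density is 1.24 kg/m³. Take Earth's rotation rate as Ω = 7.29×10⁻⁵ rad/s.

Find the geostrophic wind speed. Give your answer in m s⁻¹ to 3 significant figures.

Coriolis parameter at 72°N:
f = 2Ω sin φ = 2 × 7.29×10⁻⁵ × sin 72° = 1.39×10⁻⁴ s⁻¹
Pressure gradient: |∂P/∂n| = 1200 Pa / 113000 m = 1.06×10⁻² Pa/m
Geostrophic balance (pressure-gradient force = Coriolis force):
V_g = (1/(fρ)) |∂P/∂n| = 1.06×10⁻² / (1.39×10⁻⁴ × 1.24) = 61.8 m/s

61.8 m s⁻¹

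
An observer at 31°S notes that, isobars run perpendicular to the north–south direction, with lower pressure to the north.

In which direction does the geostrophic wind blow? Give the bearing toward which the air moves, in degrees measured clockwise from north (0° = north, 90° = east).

270°

The pressure-gradient force points toward the north (bearing 000°).
Geostrophic balance: in the Southern Hemisphere the Coriolis force deflects motion to the left, so the geostrophic wind blows 90° to the left of the pressure-gradient force (low pressure on the right).
Rotating 000° by 90° counterclockwise gives 270° — the wind blows toward the west.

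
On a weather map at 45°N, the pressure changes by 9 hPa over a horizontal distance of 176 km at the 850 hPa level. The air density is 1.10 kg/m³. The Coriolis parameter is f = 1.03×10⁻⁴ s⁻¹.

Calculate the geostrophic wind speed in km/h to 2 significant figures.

Pressure gradient: |∂P/∂n| = 900 Pa / 176000 m = 5.11×10⁻³ Pa/m
Geostrophic balance (pressure-gradient force = Coriolis force):
V_g = (1/(fρ)) |∂P/∂n| = 5.11×10⁻³ / (1.03×10⁻⁴ × 1.10) = 45.1 m/s
Converting: 45.1 m/s × 3.6 = 160 km/h

160 km/h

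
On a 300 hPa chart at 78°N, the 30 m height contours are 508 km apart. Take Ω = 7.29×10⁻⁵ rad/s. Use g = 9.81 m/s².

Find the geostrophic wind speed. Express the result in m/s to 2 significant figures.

4.1 m/s

Coriolis parameter at 78°N:
f = 2Ω sin φ = 2 × 7.29×10⁻⁵ × sin 78° = 1.43×10⁻⁴ s⁻¹
Height gradient: |∂Z/∂n| = 30 m / 508000 m = 5.91×10⁻⁵
On a pressure surface, geostrophic balance gives V_g = (g/f)|∂Z/∂n|:
V_g = 9.81 × 5.91×10⁻⁵ / 1.43×10⁻⁴ = 4.06 m/s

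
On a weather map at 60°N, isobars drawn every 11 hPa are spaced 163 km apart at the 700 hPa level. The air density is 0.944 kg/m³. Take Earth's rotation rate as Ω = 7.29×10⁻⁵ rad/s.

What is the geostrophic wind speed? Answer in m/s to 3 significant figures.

Coriolis parameter at 60°N:
f = 2Ω sin φ = 2 × 7.29×10⁻⁵ × sin 60° = 1.26×10⁻⁴ s⁻¹
Pressure gradient: |∂P/∂n| = 1100 Pa / 163000 m = 6.75×10⁻³ Pa/m
Geostrophic balance (pressure-gradient force = Coriolis force):
V_g = (1/(fρ)) |∂P/∂n| = 6.75×10⁻³ / (1.26×10⁻⁴ × 0.944) = 56.6 m/s

56.6 m/s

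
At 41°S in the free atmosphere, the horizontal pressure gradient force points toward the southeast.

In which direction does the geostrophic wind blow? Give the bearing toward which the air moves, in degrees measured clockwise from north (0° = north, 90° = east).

The pressure-gradient force points toward the southeast (bearing 135°).
Geostrophic balance: in the Southern Hemisphere the Coriolis force deflects motion to the left, so the geostrophic wind blows 90° to the left of the pressure-gradient force (low pressure on the right).
Rotating 135° by 90° counterclockwise gives 045° — the wind blows toward the northeast.

045°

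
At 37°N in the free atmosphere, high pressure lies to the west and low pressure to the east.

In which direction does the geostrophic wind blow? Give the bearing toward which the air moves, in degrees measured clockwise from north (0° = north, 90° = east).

The pressure-gradient force points toward the east (bearing 090°).
Geostrophic balance: in the Northern Hemisphere the Coriolis force deflects motion to the right, so the geostrophic wind blows 90° to the right of the pressure-gradient force (low pressure on the left).
Rotating 090° by 90° clockwise gives 180° — the wind blows toward the south.

180°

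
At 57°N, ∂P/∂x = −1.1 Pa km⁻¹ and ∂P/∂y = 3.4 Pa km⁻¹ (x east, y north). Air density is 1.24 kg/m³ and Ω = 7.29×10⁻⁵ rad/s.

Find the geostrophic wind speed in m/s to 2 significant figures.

24 m/s

Coriolis parameter at 57°N:
f = 2Ω sin φ = 2 × 7.29×10⁻⁵ × sin 57° = 1.22×10⁻⁴ s⁻¹
Component geostrophic relations (x east, y north):
u_g = −(1/(fρ)) ∂P/∂y,  v_g = (1/(fρ)) ∂P/∂x
u_g = −(3.4×10⁻³)/(1.22×10⁻⁴ × 1.24) = −22.4 m/s;  v_g = (−1.1×10⁻³)/(1.22×10⁻⁴ × 1.24) = −7.25 m/s
|V_g| = √(u_g² + v_g²) = 23.6 m/s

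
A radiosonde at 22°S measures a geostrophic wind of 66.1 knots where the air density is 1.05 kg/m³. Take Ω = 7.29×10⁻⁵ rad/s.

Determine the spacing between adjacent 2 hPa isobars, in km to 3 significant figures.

Coriolis parameter at 22°S:
f = 2Ω sin φ = 2 × 7.29×10⁻⁵ × sin 22° = 5.46×10⁻⁵ s⁻¹
Wind speed in SI: 66.1 knots = 34.0 m/s
Geostrophic balance rearranged: |∂P/∂n| = f ρ V_g
|∂P/∂n| = 5.46×10⁻⁵ × 1.05 × 34.0 = 1.95×10⁻³ Pa/m
Isobar spacing: Δn = ΔP/|∂P/∂n| = 200 Pa / 1.95×10⁻³ Pa/m = 102558 m ≈ 103 km

103 km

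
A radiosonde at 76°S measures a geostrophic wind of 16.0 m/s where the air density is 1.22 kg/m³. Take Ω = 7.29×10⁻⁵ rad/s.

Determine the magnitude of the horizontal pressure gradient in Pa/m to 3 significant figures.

Coriolis parameter at 76°S:
f = 2Ω sin φ = 2 × 7.29×10⁻⁵ × sin 76° = 1.41×10⁻⁴ s⁻¹
Geostrophic balance rearranged: |∂P/∂n| = f ρ V_g
|∂P/∂n| = 1.41×10⁻⁴ × 1.22 × 16.0 = 2.76×10⁻³ Pa/m

2.76×10⁻³ Pa/m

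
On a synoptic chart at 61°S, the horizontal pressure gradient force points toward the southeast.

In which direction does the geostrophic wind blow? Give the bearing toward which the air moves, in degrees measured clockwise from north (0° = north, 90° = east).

The pressure-gradient force points toward the southeast (bearing 135°).
Geostrophic balance: in the Southern Hemisphere the Coriolis force deflects motion to the left, so the geostrophic wind blows 90° to the left of the pressure-gradient force (low pressure on the right).
Rotating 135° by 90° counterclockwise gives 045° — the wind blows toward the northeast.

045°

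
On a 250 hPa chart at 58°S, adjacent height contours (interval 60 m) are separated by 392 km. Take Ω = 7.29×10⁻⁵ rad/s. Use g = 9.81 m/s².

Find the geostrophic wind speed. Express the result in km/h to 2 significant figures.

Coriolis parameter at 58°S:
f = 2Ω sin φ = 2 × 7.29×10⁻⁵ × sin 58° = 1.24×10⁻⁴ s⁻¹
Height gradient: |∂Z/∂n| = 60 m / 392000 m = 1.53×10⁻⁴
On a pressure surface, geostrophic balance gives V_g = (g/f)|∂Z/∂n|:
V_g = 9.81 × 1.53×10⁻⁴ / 1.24×10⁻⁴ = 12.1 m/s
Converting: 12.1 m/s × 3.6 = 44 km/h

44 km/h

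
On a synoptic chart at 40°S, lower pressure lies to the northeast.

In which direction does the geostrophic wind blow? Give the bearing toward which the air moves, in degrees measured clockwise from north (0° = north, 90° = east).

315°

The pressure-gradient force points toward the northeast (bearing 045°).
Geostrophic balance: in the Southern Hemisphere the Coriolis force deflects motion to the left, so the geostrophic wind blows 90° to the left of the pressure-gradient force (low pressure on the right).
Rotating 045° by 90° counterclockwise gives 315° — the wind blows toward the northwest.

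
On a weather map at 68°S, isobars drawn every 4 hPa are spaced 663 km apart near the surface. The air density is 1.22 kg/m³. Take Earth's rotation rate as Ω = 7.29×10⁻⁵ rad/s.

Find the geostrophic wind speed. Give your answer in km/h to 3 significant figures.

13.2 km/h

Coriolis parameter at 68°S:
f = 2Ω sin φ = 2 × 7.29×10⁻⁵ × sin 68° = 1.35×10⁻⁴ s⁻¹
Pressure gradient: |∂P/∂n| = 400 Pa / 663000 m = 6.03×10⁻⁴ Pa/m
Geostrophic balance (pressure-gradient force = Coriolis force):
V_g = (1/(fρ)) |∂P/∂n| = 6.03×10⁻⁴ / (1.35×10⁻⁴ × 1.22) = 3.66 m/s
Converting: 3.66 m/s × 3.6 = 13.2 km/h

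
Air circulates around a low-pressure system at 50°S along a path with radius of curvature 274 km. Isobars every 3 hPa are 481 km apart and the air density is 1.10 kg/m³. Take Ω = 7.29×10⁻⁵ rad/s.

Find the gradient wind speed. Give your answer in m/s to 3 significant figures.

Coriolis parameter at 50°S:
f = 2Ω sin φ = 2 × 7.29×10⁻⁵ × sin 50° = 1.12×10⁻⁴ s⁻¹
Pressure gradient: |∂P/∂n| = 300 Pa / 481000 m = 6.24×10⁻⁴ Pa/m
Geostrophic speed: V_g = |∂P/∂n|/(fρ) = 6.24×10⁻⁴/(1.12×10⁻⁴ × 1.10) = 5.08 m/s
Around a low, centrifugal force acts outward with Coriolis, so pressure-gradient force balances both:
(1/ρ)|∂P/∂n| = fV + V²/R  →  V² + fR·V − fR·V_g = 0
With fR = 1.12×10⁻⁴ × 274×10³ m = 30.6 m/s:
V = [−fR + √((fR)² + 4 fR V_g)]/2 = [−30.6 + √(30.6² + 4×30.6×5.08)]/2 = 4.43 m/s
Subgeostrophic (V < V_g = 5.08 m/s), as expected around a low.

4.43 m/s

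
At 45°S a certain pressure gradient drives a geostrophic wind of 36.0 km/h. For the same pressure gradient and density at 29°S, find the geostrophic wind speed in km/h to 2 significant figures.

53 km/h

With the same pressure gradient and density, V_g ∝ 1/f ∝ 1/sin φ.
V₂ = V₁ · sin φ₁ / sin φ₂ = 36.0 × sin 45° / sin 29°
V₂ = 36.0 × 0.7071/0.4848 = 53 km/h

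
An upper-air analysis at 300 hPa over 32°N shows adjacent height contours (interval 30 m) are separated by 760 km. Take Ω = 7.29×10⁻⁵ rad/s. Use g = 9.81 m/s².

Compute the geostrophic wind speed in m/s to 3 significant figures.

Coriolis parameter at 32°N:
f = 2Ω sin φ = 2 × 7.29×10⁻⁵ × sin 32° = 7.73×10⁻⁵ s⁻¹
Height gradient: |∂Z/∂n| = 30 m / 760000 m = 3.95×10⁻⁵
On a pressure surface, geostrophic balance gives V_g = (g/f)|∂Z/∂n|:
V_g = 9.81 × 3.95×10⁻⁵ / 7.73×10⁻⁵ = 5.01 m/s

5.01 m/s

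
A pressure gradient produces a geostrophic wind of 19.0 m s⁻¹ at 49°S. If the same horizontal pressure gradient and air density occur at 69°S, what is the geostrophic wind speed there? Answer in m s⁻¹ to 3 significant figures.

15.4 m s⁻¹

With the same pressure gradient and density, V_g ∝ 1/f ∝ 1/sin φ.
V₂ = V₁ · sin φ₁ / sin φ₂ = 19.0 × sin 49° / sin 69°
V₂ = 19.0 × 0.7547/0.9336 = 15.4 m s⁻¹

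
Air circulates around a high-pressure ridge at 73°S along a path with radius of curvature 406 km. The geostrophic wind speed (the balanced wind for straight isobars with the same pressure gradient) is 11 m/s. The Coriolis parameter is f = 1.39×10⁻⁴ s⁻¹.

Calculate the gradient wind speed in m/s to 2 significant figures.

15 m/s

Around a high, pressure-gradient force acts outward with centrifugal, so Coriolis balances both:
fV = (1/ρ)|∂P/∂n| + V²/R  →  V² − fR·V + fR·V_g = 0
With fR = 1.39×10⁻⁴ × 406×10³ m = 56.4 m/s:
V = [fR − √((fR)² − 4 fR V_g)]/2 = [56.4 − √(56.4² − 4×56.4×11)]/2 = 15 m/s
Supergeostrophic (V > V_g = 11 m/s), as expected around a high.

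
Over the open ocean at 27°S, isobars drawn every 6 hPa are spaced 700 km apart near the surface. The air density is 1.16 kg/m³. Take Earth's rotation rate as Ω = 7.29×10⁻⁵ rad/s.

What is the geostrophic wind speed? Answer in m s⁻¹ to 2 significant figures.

Coriolis parameter at 27°S:
f = 2Ω sin φ = 2 × 7.29×10⁻⁵ × sin 27° = 6.62×10⁻⁵ s⁻¹
Pressure gradient: |∂P/∂n| = 600 Pa / 700000 m = 8.57×10⁻⁴ Pa/m
Geostrophic balance (pressure-gradient force = Coriolis force):
V_g = (1/(fρ)) |∂P/∂n| = 8.57×10⁻⁴ / (6.62×10⁻⁵ × 1.16) = 11.2 m/s

11 m s⁻¹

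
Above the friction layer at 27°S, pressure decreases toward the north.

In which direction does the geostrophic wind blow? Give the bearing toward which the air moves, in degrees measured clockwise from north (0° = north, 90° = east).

The pressure-gradient force points toward the north (bearing 000°).
Geostrophic balance: in the Southern Hemisphere the Coriolis force deflects motion to the left, so the geostrophic wind blows 90° to the left of the pressure-gradient force (low pressure on the right).
Rotating 000° by 90° counterclockwise gives 270° — the wind blows toward the west.

270°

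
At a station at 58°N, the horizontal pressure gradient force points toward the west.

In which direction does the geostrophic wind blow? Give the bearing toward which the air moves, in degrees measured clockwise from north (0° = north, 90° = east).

The pressure-gradient force points toward the west (bearing 270°).
Geostrophic balance: in the Northern Hemisphere the Coriolis force deflects motion to the right, so the geostrophic wind blows 90° to the right of the pressure-gradient force (low pressure on the left).
Rotating 270° by 90° clockwise gives 000° — the wind blows toward the north.

000°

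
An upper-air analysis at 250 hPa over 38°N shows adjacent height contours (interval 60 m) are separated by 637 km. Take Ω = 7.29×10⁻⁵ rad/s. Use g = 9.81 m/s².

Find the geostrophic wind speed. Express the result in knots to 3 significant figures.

20.0 knots

Coriolis parameter at 38°N:
f = 2Ω sin φ = 2 × 7.29×10⁻⁵ × sin 38° = 8.98×10⁻⁵ s⁻¹
Height gradient: |∂Z/∂n| = 60 m / 637000 m = 9.42×10⁻⁵
On a pressure surface, geostrophic balance gives V_g = (g/f)|∂Z/∂n|:
V_g = 9.81 × 9.42×10⁻⁵ / 8.98×10⁻⁵ = 10.3 m/s
Converting: 10.3 m/s × 1.944 = 20.0 knots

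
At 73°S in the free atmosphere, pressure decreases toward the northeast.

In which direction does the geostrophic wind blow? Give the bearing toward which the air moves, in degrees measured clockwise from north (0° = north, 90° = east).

315°

The pressure-gradient force points toward the northeast (bearing 045°).
Geostrophic balance: in the Southern Hemisphere the Coriolis force deflects motion to the left, so the geostrophic wind blows 90° to the left of the pressure-gradient force (low pressure on the right).
Rotating 045° by 90° counterclockwise gives 315° — the wind blows toward the northwest.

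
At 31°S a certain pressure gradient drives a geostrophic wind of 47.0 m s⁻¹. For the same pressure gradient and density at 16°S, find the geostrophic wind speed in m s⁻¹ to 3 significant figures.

With the same pressure gradient and density, V_g ∝ 1/f ∝ 1/sin φ.
V₂ = V₁ · sin φ₁ / sin φ₂ = 47.0 × sin 31° / sin 16°
V₂ = 47.0 × 0.5150/0.2756 = 87.8 m s⁻¹

87.8 m s⁻¹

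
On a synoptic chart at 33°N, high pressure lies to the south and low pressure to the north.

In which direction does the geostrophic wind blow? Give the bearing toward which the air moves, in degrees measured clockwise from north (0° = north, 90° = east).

The pressure-gradient force points toward the north (bearing 000°).
Geostrophic balance: in the Northern Hemisphere the Coriolis force deflects motion to the right, so the geostrophic wind blows 90° to the right of the pressure-gradient force (low pressure on the left).
Rotating 000° by 90° clockwise gives 090° — the wind blows toward the east.

090°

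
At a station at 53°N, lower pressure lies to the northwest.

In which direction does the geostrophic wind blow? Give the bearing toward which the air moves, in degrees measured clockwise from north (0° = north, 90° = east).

045°

The pressure-gradient force points toward the northwest (bearing 315°).
Geostrophic balance: in the Northern Hemisphere the Coriolis force deflects motion to the right, so the geostrophic wind blows 90° to the right of the pressure-gradient force (low pressure on the left).
Rotating 315° by 90° clockwise gives 045° — the wind blows toward the northeast.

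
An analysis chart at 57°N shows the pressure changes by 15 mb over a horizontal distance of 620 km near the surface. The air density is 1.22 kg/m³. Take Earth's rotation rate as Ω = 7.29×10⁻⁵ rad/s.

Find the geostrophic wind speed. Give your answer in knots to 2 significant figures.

32 knots

Coriolis parameter at 57°N:
f = 2Ω sin φ = 2 × 7.29×10⁻⁵ × sin 57° = 1.22×10⁻⁴ s⁻¹
Pressure gradient: |∂P/∂n| = 1500 Pa / 620000 m = 2.42×10⁻³ Pa/m
Geostrophic balance (pressure-gradient force = Coriolis force):
V_g = (1/(fρ)) |∂P/∂n| = 2.42×10⁻³ / (1.22×10⁻⁴ × 1.22) = 16.2 m/s
Converting: 16.2 m/s × 1.944 = 32 knots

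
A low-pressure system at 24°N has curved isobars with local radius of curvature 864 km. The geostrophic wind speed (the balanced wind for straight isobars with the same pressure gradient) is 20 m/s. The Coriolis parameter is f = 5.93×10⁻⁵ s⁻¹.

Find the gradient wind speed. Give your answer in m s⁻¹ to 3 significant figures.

Around a low, centrifugal force acts outward with Coriolis, so pressure-gradient force balances both:
(1/ρ)|∂P/∂n| = fV + V²/R  →  V² + fR·V − fR·V_g = 0
With fR = 5.93×10⁻⁵ × 864×10³ m = 51.2 m/s:
V = [−fR + √((fR)² + 4 fR V_g)]/2 = [−51.2 + √(51.2² + 4×51.2×20)]/2 = 15.4 m/s
Subgeostrophic (V < V_g = 20 m/s), as expected around a low.

15.4 m s⁻¹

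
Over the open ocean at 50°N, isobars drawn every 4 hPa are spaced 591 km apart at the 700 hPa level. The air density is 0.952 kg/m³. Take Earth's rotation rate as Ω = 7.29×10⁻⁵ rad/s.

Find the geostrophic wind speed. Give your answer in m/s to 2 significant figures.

6.4 m/s

Coriolis parameter at 50°N:
f = 2Ω sin φ = 2 × 7.29×10⁻⁵ × sin 50° = 1.12×10⁻⁴ s⁻¹
Pressure gradient: |∂P/∂n| = 400 Pa / 591000 m = 6.77×10⁻⁴ Pa/m
Geostrophic balance (pressure-gradient force = Coriolis force):
V_g = (1/(fρ)) |∂P/∂n| = 6.77×10⁻⁴ / (1.12×10⁻⁴ × 0.952) = 6.37 m/s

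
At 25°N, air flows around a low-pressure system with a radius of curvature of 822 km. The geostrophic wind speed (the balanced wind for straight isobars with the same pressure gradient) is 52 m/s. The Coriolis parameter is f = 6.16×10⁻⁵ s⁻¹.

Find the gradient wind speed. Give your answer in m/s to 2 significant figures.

32 m/s

Around a low, centrifugal force acts outward with Coriolis, so pressure-gradient force balances both:
(1/ρ)|∂P/∂n| = fV + V²/R  →  V² + fR·V − fR·V_g = 0
With fR = 6.16×10⁻⁵ × 822×10³ m = 50.6 m/s:
V = [−fR + √((fR)² + 4 fR V_g)]/2 = [−50.6 + √(50.6² + 4×50.6×52)]/2 = 31.9 m/s
Subgeostrophic (V < V_g = 52 m/s), as expected around a low.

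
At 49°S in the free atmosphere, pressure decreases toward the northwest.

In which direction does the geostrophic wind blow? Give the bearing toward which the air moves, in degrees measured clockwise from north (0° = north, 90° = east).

225°

The pressure-gradient force points toward the northwest (bearing 315°).
Geostrophic balance: in the Southern Hemisphere the Coriolis force deflects motion to the left, so the geostrophic wind blows 90° to the left of the pressure-gradient force (low pressure on the right).
Rotating 315° by 90° counterclockwise gives 225° — the wind blows toward the southwest.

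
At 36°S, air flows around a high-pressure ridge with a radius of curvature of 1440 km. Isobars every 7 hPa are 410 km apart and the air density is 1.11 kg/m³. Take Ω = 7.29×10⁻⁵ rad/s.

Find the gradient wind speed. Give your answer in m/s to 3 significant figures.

Coriolis parameter at 36°S:
f = 2Ω sin φ = 2 × 7.29×10⁻⁵ × sin 36° = 8.57×10⁻⁵ s⁻¹
Pressure gradient: |∂P/∂n| = 700 Pa / 410000 m = 1.71×10⁻³ Pa/m
Geostrophic speed: V_g = |∂P/∂n|/(fρ) = 1.71×10⁻³/(8.57×10⁻⁵ × 1.11) = 17.9 m/s
Around a high, pressure-gradient force acts outward with centrifugal, so Coriolis balances both:
fV = (1/ρ)|∂P/∂n| + V²/R  →  V² − fR·V + fR·V_g = 0
With fR = 8.57×10⁻⁵ × 1440×10³ m = 123 m/s:
V = [fR − √((fR)² − 4 fR V_g)]/2 = [123 − √(123² − 4×123×17.9)]/2 = 21.8 m/s
Supergeostrophic (V > V_g = 17.9 m/s), as expected around a high.

21.8 m/s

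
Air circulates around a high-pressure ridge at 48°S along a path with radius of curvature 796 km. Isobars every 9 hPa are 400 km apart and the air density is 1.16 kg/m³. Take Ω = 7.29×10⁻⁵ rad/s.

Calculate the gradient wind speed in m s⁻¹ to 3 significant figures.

25.4 m s⁻¹

Coriolis parameter at 48°S:
f = 2Ω sin φ = 2 × 7.29×10⁻⁵ × sin 48° = 1.08×10⁻⁴ s⁻¹
Pressure gradient: |∂P/∂n| = 900 Pa / 400000 m = 2.25×10⁻³ Pa/m
Geostrophic speed: V_g = |∂P/∂n|/(fρ) = 2.25×10⁻³/(1.08×10⁻⁴ × 1.16) = 17.9 m/s
Around a high, pressure-gradient force acts outward with centrifugal, so Coriolis balances both:
fV = (1/ρ)|∂P/∂n| + V²/R  →  V² − fR·V + fR·V_g = 0
With fR = 1.08×10⁻⁴ × 796×10³ m = 86.2 m/s:
V = [fR − √((fR)² − 4 fR V_g)]/2 = [86.2 − √(86.2² − 4×86.2×17.9)]/2 = 25.4 m/s
Supergeostrophic (V > V_g = 17.9 m/s), as expected around a high.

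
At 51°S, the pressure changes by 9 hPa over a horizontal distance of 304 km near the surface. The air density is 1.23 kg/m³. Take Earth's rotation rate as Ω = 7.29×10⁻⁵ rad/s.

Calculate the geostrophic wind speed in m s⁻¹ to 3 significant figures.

21.2 m s⁻¹

Coriolis parameter at 51°S:
f = 2Ω sin φ = 2 × 7.29×10⁻⁵ × sin 51° = 1.13×10⁻⁴ s⁻¹
Pressure gradient: |∂P/∂n| = 900 Pa / 304000 m = 2.96×10⁻³ Pa/m
Geostrophic balance (pressure-gradient force = Coriolis force):
V_g = (1/(fρ)) |∂P/∂n| = 2.96×10⁻³ / (1.13×10⁻⁴ × 1.23) = 21.2 m/s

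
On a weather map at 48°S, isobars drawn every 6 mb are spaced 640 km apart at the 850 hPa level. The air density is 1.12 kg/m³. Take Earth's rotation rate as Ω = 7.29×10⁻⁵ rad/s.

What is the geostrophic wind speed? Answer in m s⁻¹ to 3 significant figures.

Coriolis parameter at 48°S:
f = 2Ω sin φ = 2 × 7.29×10⁻⁵ × sin 48° = 1.08×10⁻⁴ s⁻¹
Pressure gradient: |∂P/∂n| = 600 Pa / 640000 m = 9.38×10⁻⁴ Pa/m
Geostrophic balance (pressure-gradient force = Coriolis force):
V_g = (1/(fρ)) |∂P/∂n| = 9.38×10⁻⁴ / (1.08×10⁻⁴ × 1.12) = 7.73 m/s

7.73 m s⁻¹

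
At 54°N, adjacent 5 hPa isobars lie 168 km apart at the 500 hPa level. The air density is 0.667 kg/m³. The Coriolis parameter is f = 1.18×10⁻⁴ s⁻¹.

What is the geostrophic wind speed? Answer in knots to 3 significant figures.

73.5 knots

Pressure gradient: |∂P/∂n| = 500 Pa / 168000 m = 2.98×10⁻³ Pa/m
Geostrophic balance (pressure-gradient force = Coriolis force):
V_g = (1/(fρ)) |∂P/∂n| = 2.98×10⁻³ / (1.18×10⁻⁴ × 0.667) = 37.8 m/s
Converting: 37.8 m/s × 1.944 = 73.5 knots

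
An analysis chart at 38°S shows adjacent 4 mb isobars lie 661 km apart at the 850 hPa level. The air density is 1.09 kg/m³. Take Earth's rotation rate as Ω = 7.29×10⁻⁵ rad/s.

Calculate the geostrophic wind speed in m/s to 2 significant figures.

Coriolis parameter at 38°S:
f = 2Ω sin φ = 2 × 7.29×10⁻⁵ × sin 38° = 8.98×10⁻⁵ s⁻¹
Pressure gradient: |∂P/∂n| = 400 Pa / 661000 m = 6.05×10⁻⁴ Pa/m
Geostrophic balance (pressure-gradient force = Coriolis force):
V_g = (1/(fρ)) |∂P/∂n| = 6.05×10⁻⁴ / (8.98×10⁻⁵ × 1.09) = 6.18 m/s

6.2 m/s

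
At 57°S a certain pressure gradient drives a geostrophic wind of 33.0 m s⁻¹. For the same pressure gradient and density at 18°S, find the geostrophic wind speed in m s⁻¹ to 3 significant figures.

89.6 m s⁻¹

With the same pressure gradient and density, V_g ∝ 1/f ∝ 1/sin φ.
V₂ = V₁ · sin φ₁ / sin φ₂ = 33.0 × sin 57° / sin 18°
V₂ = 33.0 × 0.8387/0.3090 = 89.6 m s⁻¹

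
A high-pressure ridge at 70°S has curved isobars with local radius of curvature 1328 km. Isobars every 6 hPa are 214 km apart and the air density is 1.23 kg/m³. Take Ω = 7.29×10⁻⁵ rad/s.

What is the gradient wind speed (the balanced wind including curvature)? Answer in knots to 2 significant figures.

Coriolis parameter at 70°S:
f = 2Ω sin φ = 2 × 7.29×10⁻⁵ × sin 70° = 1.37×10⁻⁴ s⁻¹
Pressure gradient: |∂P/∂n| = 600 Pa / 214000 m = 2.80×10⁻³ Pa/m
Geostrophic speed: V_g = |∂P/∂n|/(fρ) = 2.80×10⁻³/(1.37×10⁻⁴ × 1.23) = 16.6 m/s
Around a high, pressure-gradient force acts outward with centrifugal, so Coriolis balances both:
fV = (1/ρ)|∂P/∂n| + V²/R  →  V² − fR·V + fR·V_g = 0
With fR = 1.37×10⁻⁴ × 1328×10³ m = 182 m/s:
V = [fR − √((fR)² − 4 fR V_g)]/2 = [182 − √(182² − 4×182×16.6)]/2 = 18.5 m/s
Supergeostrophic (V > V_g = 16.6 m/s), as expected around a high.
Converting: 18.5 m/s × 1.944 = 36 knots

36 knots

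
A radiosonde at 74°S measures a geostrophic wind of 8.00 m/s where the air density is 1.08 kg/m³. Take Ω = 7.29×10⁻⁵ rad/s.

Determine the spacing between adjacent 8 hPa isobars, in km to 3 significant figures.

Coriolis parameter at 74°S:
f = 2Ω sin φ = 2 × 7.29×10⁻⁵ × sin 74° = 1.40×10⁻⁴ s⁻¹
Geostrophic balance rearranged: |∂P/∂n| = f ρ V_g
|∂P/∂n| = 1.40×10⁻⁴ × 1.08 × 8.00 = 1.21×10⁻³ Pa/m
Isobar spacing: Δn = ΔP/|∂P/∂n| = 800 Pa / 1.21×10⁻³ Pa/m = 660659 m ≈ 661 km

661 km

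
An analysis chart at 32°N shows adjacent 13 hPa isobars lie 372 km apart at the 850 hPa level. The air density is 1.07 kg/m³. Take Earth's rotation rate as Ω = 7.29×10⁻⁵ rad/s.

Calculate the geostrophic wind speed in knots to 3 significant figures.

Coriolis parameter at 32°N:
f = 2Ω sin φ = 2 × 7.29×10⁻⁵ × sin 32° = 7.73×10⁻⁵ s⁻¹
Pressure gradient: |∂P/∂n| = 1300 Pa / 372000 m = 3.49×10⁻³ Pa/m
Geostrophic balance (pressure-gradient force = Coriolis force):
V_g = (1/(fρ)) |∂P/∂n| = 3.49×10⁻³ / (7.73×10⁻⁵ × 1.07) = 42.3 m/s
Converting: 42.3 m/s × 1.944 = 82.2 knots

82.2 knots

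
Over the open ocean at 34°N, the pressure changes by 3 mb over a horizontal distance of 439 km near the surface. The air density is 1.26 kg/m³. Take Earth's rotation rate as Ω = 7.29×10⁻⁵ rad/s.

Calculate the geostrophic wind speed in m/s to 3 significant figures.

6.65 m/s

Coriolis parameter at 34°N:
f = 2Ω sin φ = 2 × 7.29×10⁻⁵ × sin 34° = 8.15×10⁻⁵ s⁻¹
Pressure gradient: |∂P/∂n| = 300 Pa / 439000 m = 6.83×10⁻⁴ Pa/m
Geostrophic balance (pressure-gradient force = Coriolis force):
V_g = (1/(fρ)) |∂P/∂n| = 6.83×10⁻⁴ / (8.15×10⁻⁵ × 1.26) = 6.65 m/s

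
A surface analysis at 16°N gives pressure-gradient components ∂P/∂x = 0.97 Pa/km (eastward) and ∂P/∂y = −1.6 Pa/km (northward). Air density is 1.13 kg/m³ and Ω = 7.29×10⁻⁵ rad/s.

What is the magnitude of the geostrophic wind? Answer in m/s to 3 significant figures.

41.2 m/s

Coriolis parameter at 16°N:
f = 2Ω sin φ = 2 × 7.29×10⁻⁵ × sin 16° = 4.02×10⁻⁵ s⁻¹
Component geostrophic relations (x east, y north):
u_g = −(1/(fρ)) ∂P/∂y,  v_g = (1/(fρ)) ∂P/∂x
u_g = −(−1.6×10⁻³)/(4.02×10⁻⁵ × 1.13) = 35.2 m/s;  v_g = (0.97×10⁻³)/(4.02×10⁻⁵ × 1.13) = 21.4 m/s
|V_g| = √(u_g² + v_g²) = 41.2 m/s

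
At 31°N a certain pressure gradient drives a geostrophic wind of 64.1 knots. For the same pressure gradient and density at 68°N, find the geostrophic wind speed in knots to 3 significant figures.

35.6 knots

With the same pressure gradient and density, V_g ∝ 1/f ∝ 1/sin φ.
V₂ = V₁ · sin φ₁ / sin φ₂ = 64.1 × sin 31° / sin 68°
V₂ = 64.1 × 0.5150/0.9272 = 35.6 knots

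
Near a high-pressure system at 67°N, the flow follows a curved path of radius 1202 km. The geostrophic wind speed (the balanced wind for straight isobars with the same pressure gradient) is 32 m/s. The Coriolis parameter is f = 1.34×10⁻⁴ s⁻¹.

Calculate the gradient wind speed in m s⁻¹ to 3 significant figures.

44.0 m s⁻¹

Around a high, pressure-gradient force acts outward with centrifugal, so Coriolis balances both:
fV = (1/ρ)|∂P/∂n| + V²/R  →  V² − fR·V + fR·V_g = 0
With fR = 1.34×10⁻⁴ × 1202×10³ m = 161 m/s:
V = [fR − √((fR)² − 4 fR V_g)]/2 = [161 − √(161² − 4×161×32)]/2 = 44 m/s
Supergeostrophic (V > V_g = 32 m/s), as expected around a high.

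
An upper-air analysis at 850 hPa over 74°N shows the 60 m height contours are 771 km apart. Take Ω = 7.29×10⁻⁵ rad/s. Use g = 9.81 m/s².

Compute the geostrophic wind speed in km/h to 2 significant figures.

20 km/h

Coriolis parameter at 74°N:
f = 2Ω sin φ = 2 × 7.29×10⁻⁵ × sin 74° = 1.40×10⁻⁴ s⁻¹
Height gradient: |∂Z/∂n| = 60 m / 771000 m = 7.78×10⁻⁵
On a pressure surface, geostrophic balance gives V_g = (g/f)|∂Z/∂n|:
V_g = 9.81 × 7.78×10⁻⁵ / 1.40×10⁻⁴ = 5.45 m/s
Converting: 5.45 m/s × 3.6 = 20 km/h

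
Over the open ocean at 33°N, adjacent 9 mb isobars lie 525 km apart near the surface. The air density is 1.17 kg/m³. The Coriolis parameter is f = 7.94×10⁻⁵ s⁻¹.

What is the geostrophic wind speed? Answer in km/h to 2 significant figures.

66 km/h

Pressure gradient: |∂P/∂n| = 900 Pa / 525000 m = 1.71×10⁻³ Pa/m
Geostrophic balance (pressure-gradient force = Coriolis force):
V_g = (1/(fρ)) |∂P/∂n| = 1.71×10⁻³ / (7.94×10⁻⁵ × 1.17) = 18.5 m/s
Converting: 18.5 m/s × 3.6 = 66 km/h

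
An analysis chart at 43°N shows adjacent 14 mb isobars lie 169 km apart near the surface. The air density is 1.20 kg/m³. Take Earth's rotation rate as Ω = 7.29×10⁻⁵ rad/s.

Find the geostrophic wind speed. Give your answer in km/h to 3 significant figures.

250 km/h

Coriolis parameter at 43°N:
f = 2Ω sin φ = 2 × 7.29×10⁻⁵ × sin 43° = 9.94×10⁻⁵ s⁻¹
Pressure gradient: |∂P/∂n| = 1400 Pa / 169000 m = 8.28×10⁻³ Pa/m
Geostrophic balance (pressure-gradient force = Coriolis force):
V_g = (1/(fρ)) |∂P/∂n| = 8.28×10⁻³ / (9.94×10⁻⁵ × 1.20) = 69.4 m/s
Converting: 69.4 m/s × 3.6 = 250 km/h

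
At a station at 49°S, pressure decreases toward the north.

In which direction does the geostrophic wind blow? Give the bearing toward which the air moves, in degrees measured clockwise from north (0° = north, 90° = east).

270°

The pressure-gradient force points toward the north (bearing 000°).
Geostrophic balance: in the Southern Hemisphere the Coriolis force deflects motion to the left, so the geostrophic wind blows 90° to the left of the pressure-gradient force (low pressure on the right).
Rotating 000° by 90° counterclockwise gives 270° — the wind blows toward the west.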